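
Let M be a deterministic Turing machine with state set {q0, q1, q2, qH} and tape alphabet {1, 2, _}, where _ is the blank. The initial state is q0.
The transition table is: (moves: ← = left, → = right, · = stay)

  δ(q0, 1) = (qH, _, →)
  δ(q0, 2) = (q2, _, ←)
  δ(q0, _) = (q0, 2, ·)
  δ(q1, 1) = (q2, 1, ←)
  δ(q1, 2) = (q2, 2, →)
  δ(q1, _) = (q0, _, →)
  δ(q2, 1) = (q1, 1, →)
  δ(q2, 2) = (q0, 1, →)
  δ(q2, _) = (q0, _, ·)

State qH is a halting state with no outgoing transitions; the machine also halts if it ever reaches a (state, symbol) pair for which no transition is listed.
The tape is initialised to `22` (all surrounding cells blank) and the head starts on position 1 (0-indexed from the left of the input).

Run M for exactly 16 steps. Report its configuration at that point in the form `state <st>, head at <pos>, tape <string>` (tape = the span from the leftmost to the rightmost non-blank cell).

state q0, head at 1, tape 1

state=q0 head=1 tape=2[2]_   (q0,2)→(q2,_,←)
state=q2 head=0 tape=[2]__   (q2,2)→(q0,1,→)
state=q0 head=1 tape=1[_]_   (q0,_)→(q0,2,·)
state=q0 head=1 tape=1[2]_   (q0,2)→(q2,_,←)
state=q2 head=0 tape=[1]__   (q2,1)→(q1,1,→)
state=q1 head=1 tape=1[_]_   (q1,_)→(q0,_,→)
state=q0 head=2 tape=1_[_]   (q0,_)→(q0,2,·)
state=q0 head=2 tape=1_[2]   (q0,2)→(q2,_,←)
state=q2 head=1 tape=1[_]_   (q2,_)→(q0,_,·)
state=q0 head=1 tape=1[_]_   (q0,_)→(q0,2,·)
state=q0 head=1 tape=1[2]_   (q0,2)→(q2,_,←)
state=q2 head=0 tape=[1]__   (q2,1)→(q1,1,→)
state=q1 head=1 tape=1[_]_   (q1,_)→(q0,_,→)
state=q0 head=2 tape=1_[_]   (q0,_)→(q0,2,·)
state=q0 head=2 tape=1_[2]   (q0,2)→(q2,_,←)
state=q2 head=1 tape=1[_]_   (q2,_)→(q0,_,·)
state=q0 head=1 tape=1[_]_
After 16 steps: state q0, head at 1, tape 1.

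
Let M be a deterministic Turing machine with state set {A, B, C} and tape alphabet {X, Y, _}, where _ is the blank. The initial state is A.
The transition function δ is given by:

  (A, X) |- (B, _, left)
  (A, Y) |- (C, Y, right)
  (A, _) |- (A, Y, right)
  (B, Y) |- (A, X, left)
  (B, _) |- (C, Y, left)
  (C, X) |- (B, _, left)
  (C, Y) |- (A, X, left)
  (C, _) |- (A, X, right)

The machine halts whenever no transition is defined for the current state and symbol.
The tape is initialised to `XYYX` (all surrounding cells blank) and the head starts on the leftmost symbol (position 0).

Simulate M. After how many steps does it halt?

A | ____[X]YYX   read X → write _, move left, go to B
B | ___[_]_YYX   read _ → write Y, move left, go to C
C | __[_]Y_YYX   read _ → write X, move right, go to A
A | __X[Y]_YYX   read Y → write Y, move right, go to C
C | __XY[_]YYX   read _ → write X, move right, go to A
A | __XYX[Y]YX   read Y → write Y, move right, go to C
C | __XYXY[Y]X   read Y → write X, move left, go to A
A | __XYX[Y]XX   read Y → write Y, move right, go to C
C | __XYXY[X]X   read X → write _, move left, go to B
B | __XYX[Y]_X   read Y → write X, move left, go to A
A | __XY[X]X_X   read X → write _, move left, go to B
B | __X[Y]_X_X   read Y → write X, move left, go to A
A | __[X]X_X_X   read X → write _, move left, go to B
B | _[_]_X_X_X   read _ → write Y, move left, go to C
C | [_]Y_X_X_X   read _ → write X, move right, go to A
A | X[Y]_X_X_X   read Y → write Y, move right, go to C
C | XY[_]X_X_X   read _ → write X, move right, go to A
A | XYX[X]_X_X   read X → write _, move left, go to B
B | XY[X]__X_X
M halts after 18 transitions.

18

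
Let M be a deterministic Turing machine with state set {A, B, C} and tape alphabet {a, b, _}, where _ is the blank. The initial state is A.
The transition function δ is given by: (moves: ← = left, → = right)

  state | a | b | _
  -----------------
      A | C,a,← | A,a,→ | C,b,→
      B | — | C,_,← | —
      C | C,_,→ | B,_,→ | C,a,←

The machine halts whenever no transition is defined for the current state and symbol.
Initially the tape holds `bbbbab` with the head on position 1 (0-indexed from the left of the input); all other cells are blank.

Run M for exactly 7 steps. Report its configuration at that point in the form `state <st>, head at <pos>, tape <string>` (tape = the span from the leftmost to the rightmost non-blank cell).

A | b[b]bbab_   read b → write a, move →, go to A
A | ba[b]bab_   read b → write a, move →, go to A
A | baa[b]ab_   read b → write a, move →, go to A
A | baaa[a]b_   read a → write a, move ←, go to C
C | baa[a]ab_   read a → write _, move →, go to C
C | baa_[a]b_   read a → write _, move →, go to C
C | baa__[b]_   read b → write _, move →, go to B
B | baa___[_]
After 7 steps: state B, head at 6, tape baa.

state B, head at 6, tape baa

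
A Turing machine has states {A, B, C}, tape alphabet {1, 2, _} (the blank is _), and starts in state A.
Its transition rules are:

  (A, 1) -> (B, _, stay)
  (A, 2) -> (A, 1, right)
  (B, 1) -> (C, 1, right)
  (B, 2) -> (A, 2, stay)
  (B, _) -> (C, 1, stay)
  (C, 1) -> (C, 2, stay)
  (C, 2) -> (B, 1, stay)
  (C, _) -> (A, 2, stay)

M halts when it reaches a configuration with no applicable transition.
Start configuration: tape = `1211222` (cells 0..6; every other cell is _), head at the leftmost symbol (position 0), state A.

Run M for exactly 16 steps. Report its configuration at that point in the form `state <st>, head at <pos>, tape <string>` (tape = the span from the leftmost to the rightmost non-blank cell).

A | [1]211222   read 1 → write _, move stay, go to B
B | [_]211222   read _ → write 1, move stay, go to C
C | [1]211222   read 1 → write 2, move stay, go to C
C | [2]211222   read 2 → write 1, move stay, go to B
B | [1]211222   read 1 → write 1, move right, go to C
C | 1[2]11222   read 2 → write 1, move stay, go to B
B | 1[1]11222   read 1 → write 1, move right, go to C
C | 11[1]1222   read 1 → write 2, move stay, go to C
C | 11[2]1222   read 2 → write 1, move stay, go to B
B | 11[1]1222   read 1 → write 1, move right, go to C
C | 111[1]222   read 1 → write 2, move stay, go to C
C | 111[2]222   read 2 → write 1, move stay, go to B
B | 111[1]222   read 1 → write 1, move right, go to C
C | 1111[2]22   read 2 → write 1, move stay, go to B
B | 1111[1]22   read 1 → write 1, move right, go to C
C | 11111[2]2   read 2 → write 1, move stay, go to B
B | 11111[1]2
After 16 steps: state B, head at 5, tape 1111112.

state B, head at 5, tape 1111112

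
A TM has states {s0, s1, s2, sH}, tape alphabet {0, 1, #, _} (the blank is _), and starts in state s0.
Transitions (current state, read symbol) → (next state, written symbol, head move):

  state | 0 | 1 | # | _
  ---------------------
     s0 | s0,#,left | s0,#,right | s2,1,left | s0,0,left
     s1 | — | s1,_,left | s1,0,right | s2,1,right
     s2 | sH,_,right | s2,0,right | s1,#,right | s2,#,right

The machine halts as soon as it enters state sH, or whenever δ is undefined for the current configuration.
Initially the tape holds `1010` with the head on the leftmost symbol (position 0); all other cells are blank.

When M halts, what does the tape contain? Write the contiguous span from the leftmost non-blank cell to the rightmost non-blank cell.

#001

s0 | _[1]010_   read 1 → write #, move right, go to s0
s0 | _#[0]10_   read 0 → write #, move left, go to s0
s0 | _[#]#10_   read # → write 1, move left, go to s2
s2 | [_]1#10_   read _ → write #, move right, go to s2
s2 | #[1]#10_   read 1 → write 0, move right, go to s2
s2 | #0[#]10_   read # → write #, move right, go to s1
s1 | #0#[1]0_   read 1 → write _, move left, go to s1
s1 | #0[#]_0_   read # → write 0, move right, go to s1
s1 | #00[_]0_   read _ → write 1, move right, go to s2
s2 | #001[0]_   read 0 → write _, move right, go to sH
sH | #001_[_]
The non-blank tape span at halt is #001.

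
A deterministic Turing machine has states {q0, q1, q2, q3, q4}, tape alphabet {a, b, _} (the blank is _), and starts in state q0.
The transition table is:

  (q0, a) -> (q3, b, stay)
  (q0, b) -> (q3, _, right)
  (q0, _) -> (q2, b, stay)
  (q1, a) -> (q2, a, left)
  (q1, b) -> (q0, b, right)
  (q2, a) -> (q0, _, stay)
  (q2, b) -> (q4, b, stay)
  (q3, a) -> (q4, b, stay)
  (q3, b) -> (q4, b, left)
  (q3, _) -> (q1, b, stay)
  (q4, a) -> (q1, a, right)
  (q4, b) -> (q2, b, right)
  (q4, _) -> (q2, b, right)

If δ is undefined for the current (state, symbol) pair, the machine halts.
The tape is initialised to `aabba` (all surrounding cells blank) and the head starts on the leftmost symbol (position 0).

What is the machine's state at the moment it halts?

state=q0 head=0 tape=_[a]abba_   (q0,a)→(q3,b,stay)
state=q3 head=0 tape=_[b]abba_   (q3,b)→(q4,b,left)
state=q4 head=-1 tape=[_]babba_   (q4,_)→(q2,b,right)
state=q2 head=0 tape=b[b]abba_   (q2,b)→(q4,b,stay)
state=q4 head=0 tape=b[b]abba_   (q4,b)→(q2,b,right)
state=q2 head=1 tape=bb[a]bba_   (q2,a)→(q0,_,stay)
state=q0 head=1 tape=bb[_]bba_   (q0,_)→(q2,b,stay)
state=q2 head=1 tape=bb[b]bba_   (q2,b)→(q4,b,stay)
state=q4 head=1 tape=bb[b]bba_   (q4,b)→(q2,b,right)
state=q2 head=2 tape=bbb[b]ba_   (q2,b)→(q4,b,stay)
state=q4 head=2 tape=bbb[b]ba_   (q4,b)→(q2,b,right)
state=q2 head=3 tape=bbbb[b]a_   (q2,b)→(q4,b,stay)
state=q4 head=3 tape=bbbb[b]a_   (q4,b)→(q2,b,right)
state=q2 head=4 tape=bbbbb[a]_   (q2,a)→(q0,_,stay)
state=q0 head=4 tape=bbbbb[_]_   (q0,_)→(q2,b,stay)
state=q2 head=4 tape=bbbbb[b]_   (q2,b)→(q4,b,stay)
state=q4 head=4 tape=bbbbb[b]_   (q4,b)→(q2,b,right)
state=q2 head=5 tape=bbbbbb[_]
No transition is defined for (q2, _); M halts in state q2.

q2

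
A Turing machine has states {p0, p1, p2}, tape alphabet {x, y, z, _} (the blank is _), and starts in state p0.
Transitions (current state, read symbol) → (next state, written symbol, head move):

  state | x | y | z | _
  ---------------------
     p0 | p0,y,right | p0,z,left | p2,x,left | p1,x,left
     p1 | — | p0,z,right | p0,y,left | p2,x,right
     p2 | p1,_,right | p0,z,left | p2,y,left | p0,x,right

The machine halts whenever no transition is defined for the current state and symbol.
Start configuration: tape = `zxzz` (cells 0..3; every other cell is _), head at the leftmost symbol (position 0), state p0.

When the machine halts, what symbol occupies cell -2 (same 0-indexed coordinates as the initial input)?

x

p0 | ___[z]xzz   read z → write x, move left, go to p2
p2 | __[_]xxzz   read _ → write x, move right, go to p0
p0 | __x[x]xzz   read x → write y, move right, go to p0
p0 | __xy[x]zz   read x → write y, move right, go to p0
p0 | __xyy[z]z   read z → write x, move left, go to p2
p2 | __xy[y]xz   read y → write z, move left, go to p0
p0 | __x[y]zxz   read y → write z, move left, go to p0
p0 | __[x]zzxz   read x → write y, move right, go to p0
p0 | __y[z]zxz   read z → write x, move left, go to p2
p2 | __[y]xzxz   read y → write z, move left, go to p0
p0 | _[_]zxzxz   read _ → write x, move left, go to p1
p1 | [_]xzxzxz   read _ → write x, move right, go to p2
p2 | x[x]zxzxz   read x → write _, move right, go to p1
p1 | x_[z]xzxz   read z → write y, move left, go to p0
p0 | x[_]yxzxz   read _ → write x, move left, go to p1
p1 | [x]xyxzxz
Cell -2 holds x when M halts.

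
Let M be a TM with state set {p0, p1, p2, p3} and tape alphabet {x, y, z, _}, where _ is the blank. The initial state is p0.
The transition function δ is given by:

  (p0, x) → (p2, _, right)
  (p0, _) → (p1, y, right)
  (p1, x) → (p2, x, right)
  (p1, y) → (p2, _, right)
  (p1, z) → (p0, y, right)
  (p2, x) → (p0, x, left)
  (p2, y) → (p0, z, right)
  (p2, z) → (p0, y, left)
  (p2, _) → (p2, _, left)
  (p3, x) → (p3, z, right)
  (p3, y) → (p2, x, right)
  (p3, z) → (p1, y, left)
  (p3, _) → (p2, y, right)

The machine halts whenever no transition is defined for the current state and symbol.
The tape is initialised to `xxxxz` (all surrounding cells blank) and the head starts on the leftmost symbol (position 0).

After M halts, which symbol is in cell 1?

state=p0 head=0 tape=[x]xxxz__   (p0,x)→(p2,_,right)
state=p2 head=1 tape=_[x]xxz__   (p2,x)→(p0,x,left)
state=p0 head=0 tape=[_]xxxz__   (p0,_)→(p1,y,right)
state=p1 head=1 tape=y[x]xxz__   (p1,x)→(p2,x,right)
state=p2 head=2 tape=yx[x]xz__   (p2,x)→(p0,x,left)
state=p0 head=1 tape=y[x]xxz__   (p0,x)→(p2,_,right)
state=p2 head=2 tape=y_[x]xz__   (p2,x)→(p0,x,left)
state=p0 head=1 tape=y[_]xxz__   (p0,_)→(p1,y,right)
state=p1 head=2 tape=yy[x]xz__   (p1,x)→(p2,x,right)
state=p2 head=3 tape=yyx[x]z__   (p2,x)→(p0,x,left)
state=p0 head=2 tape=yy[x]xz__   (p0,x)→(p2,_,right)
state=p2 head=3 tape=yy_[x]z__   (p2,x)→(p0,x,left)
state=p0 head=2 tape=yy[_]xz__   (p0,_)→(p1,y,right)
state=p1 head=3 tape=yyy[x]z__   (p1,x)→(p2,x,right)
state=p2 head=4 tape=yyyx[z]__   (p2,z)→(p0,y,left)
state=p0 head=3 tape=yyy[x]y__   (p0,x)→(p2,_,right)
state=p2 head=4 tape=yyy_[y]__   (p2,y)→(p0,z,right)
state=p0 head=5 tape=yyy_z[_]_   (p0,_)→(p1,y,right)
state=p1 head=6 tape=yyy_zy[_]
Cell 1 holds y when M halts.

y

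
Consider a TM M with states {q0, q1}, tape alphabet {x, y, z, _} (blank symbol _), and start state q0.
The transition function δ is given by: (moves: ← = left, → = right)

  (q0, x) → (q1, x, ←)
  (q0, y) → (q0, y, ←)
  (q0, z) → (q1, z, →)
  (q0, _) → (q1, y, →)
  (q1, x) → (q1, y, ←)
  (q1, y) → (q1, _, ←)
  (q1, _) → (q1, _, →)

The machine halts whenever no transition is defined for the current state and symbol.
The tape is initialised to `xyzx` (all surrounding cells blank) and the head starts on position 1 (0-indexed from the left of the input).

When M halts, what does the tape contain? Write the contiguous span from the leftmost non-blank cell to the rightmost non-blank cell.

zx

q0 | _x[y]zx   read y → write y, move ←, go to q0
q0 | _[x]yzx   read x → write x, move ←, go to q1
q1 | [_]xyzx   read _ → write _, move →, go to q1
q1 | _[x]yzx   read x → write y, move ←, go to q1
q1 | [_]yyzx   read _ → write _, move →, go to q1
q1 | _[y]yzx   read y → write _, move ←, go to q1
q1 | [_]_yzx   read _ → write _, move →, go to q1
q1 | _[_]yzx   read _ → write _, move →, go to q1
q1 | __[y]zx   read y → write _, move ←, go to q1
q1 | _[_]_zx   read _ → write _, move →, go to q1
q1 | __[_]zx   read _ → write _, move →, go to q1
q1 | ___[z]x
The non-blank tape span at halt is zx.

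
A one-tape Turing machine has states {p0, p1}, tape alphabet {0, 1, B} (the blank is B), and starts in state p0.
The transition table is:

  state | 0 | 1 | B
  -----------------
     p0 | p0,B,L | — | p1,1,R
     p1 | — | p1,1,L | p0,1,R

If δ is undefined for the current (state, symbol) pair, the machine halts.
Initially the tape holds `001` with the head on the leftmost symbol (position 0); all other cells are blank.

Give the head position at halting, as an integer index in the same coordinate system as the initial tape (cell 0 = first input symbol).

p0 | B[0]01   read 0 → write B, move L, go to p0
p0 | [B]B01   read B → write 1, move R, go to p1
p1 | 1[B]01   read B → write 1, move R, go to p0
p0 | 11[0]1   read 0 → write B, move L, go to p0
p0 | 1[1]B1
At halt the head is at cell 0.

0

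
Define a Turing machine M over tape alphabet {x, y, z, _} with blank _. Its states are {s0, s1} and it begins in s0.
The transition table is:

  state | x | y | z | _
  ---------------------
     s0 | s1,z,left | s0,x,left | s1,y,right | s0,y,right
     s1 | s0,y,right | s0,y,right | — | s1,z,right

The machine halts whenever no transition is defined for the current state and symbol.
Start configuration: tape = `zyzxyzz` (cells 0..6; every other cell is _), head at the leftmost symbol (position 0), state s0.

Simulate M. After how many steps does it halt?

state=s0 head=0 tape=_[z]yzxyzz   (s0,z)→(s1,y,right)
state=s1 head=1 tape=_y[y]zxyzz   (s1,y)→(s0,y,right)
state=s0 head=2 tape=_yy[z]xyzz   (s0,z)→(s1,y,right)
state=s1 head=3 tape=_yyy[x]yzz   (s1,x)→(s0,y,right)
state=s0 head=4 tape=_yyyy[y]zz   (s0,y)→(s0,x,left)
state=s0 head=3 tape=_yyy[y]xzz   (s0,y)→(s0,x,left)
state=s0 head=2 tape=_yy[y]xxzz   (s0,y)→(s0,x,left)
state=s0 head=1 tape=_y[y]xxxzz   (s0,y)→(s0,x,left)
state=s0 head=0 tape=_[y]xxxxzz   (s0,y)→(s0,x,left)
state=s0 head=-1 tape=[_]xxxxxzz   (s0,_)→(s0,y,right)
state=s0 head=0 tape=y[x]xxxxzz   (s0,x)→(s1,z,left)
state=s1 head=-1 tape=[y]zxxxxzz   (s1,y)→(s0,y,right)
state=s0 head=0 tape=y[z]xxxxzz   (s0,z)→(s1,y,right)
state=s1 head=1 tape=yy[x]xxxzz   (s1,x)→(s0,y,right)
state=s0 head=2 tape=yyy[x]xxzz   (s0,x)→(s1,z,left)
state=s1 head=1 tape=yy[y]zxxzz   (s1,y)→(s0,y,right)
state=s0 head=2 tape=yyy[z]xxzz   (s0,z)→(s1,y,right)
state=s1 head=3 tape=yyyy[x]xzz   (s1,x)→(s0,y,right)
state=s0 head=4 tape=yyyyy[x]zz   (s0,x)→(s1,z,left)
state=s1 head=3 tape=yyyy[y]zzz   (s1,y)→(s0,y,right)
state=s0 head=4 tape=yyyyy[z]zz   (s0,z)→(s1,y,right)
state=s1 head=5 tape=yyyyyy[z]z
M halts after 21 transitions.

21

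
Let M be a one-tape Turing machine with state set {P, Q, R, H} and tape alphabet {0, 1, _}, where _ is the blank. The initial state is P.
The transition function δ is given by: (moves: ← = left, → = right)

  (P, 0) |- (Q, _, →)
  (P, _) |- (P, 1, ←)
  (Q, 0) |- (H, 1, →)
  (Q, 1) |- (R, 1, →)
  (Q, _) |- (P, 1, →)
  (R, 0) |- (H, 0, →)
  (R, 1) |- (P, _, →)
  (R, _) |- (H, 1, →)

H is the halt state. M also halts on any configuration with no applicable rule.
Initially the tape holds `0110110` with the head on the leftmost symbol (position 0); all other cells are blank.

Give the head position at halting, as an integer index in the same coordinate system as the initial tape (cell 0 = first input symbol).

state=P head=0 tape=[0]110110__   (P,0)→(Q,_,→)
state=Q head=1 tape=_[1]10110__   (Q,1)→(R,1,→)
state=R head=2 tape=_1[1]0110__   (R,1)→(P,_,→)
state=P head=3 tape=_1_[0]110__   (P,0)→(Q,_,→)
state=Q head=4 tape=_1__[1]10__   (Q,1)→(R,1,→)
state=R head=5 tape=_1__1[1]0__   (R,1)→(P,_,→)
state=P head=6 tape=_1__1_[0]__   (P,0)→(Q,_,→)
state=Q head=7 tape=_1__1__[_]_   (Q,_)→(P,1,→)
state=P head=8 tape=_1__1__1[_]   (P,_)→(P,1,←)
state=P head=7 tape=_1__1__[1]1
At halt the head is at cell 7.

7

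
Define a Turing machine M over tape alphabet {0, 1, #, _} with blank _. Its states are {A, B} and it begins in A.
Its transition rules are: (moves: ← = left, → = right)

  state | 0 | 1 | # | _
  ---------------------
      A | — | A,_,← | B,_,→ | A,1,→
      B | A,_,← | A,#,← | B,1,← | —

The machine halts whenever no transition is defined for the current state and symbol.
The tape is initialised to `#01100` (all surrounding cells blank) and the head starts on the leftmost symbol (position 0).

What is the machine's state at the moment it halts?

A | __[#]01100   read # → write _, move →, go to B
B | ___[0]1100   read 0 → write _, move ←, go to A
A | __[_]_1100   read _ → write 1, move →, go to A
A | __1[_]1100   read _ → write 1, move →, go to A
A | __11[1]100   read 1 → write _, move ←, go to A
A | __1[1]_100   read 1 → write _, move ←, go to A
A | __[1]__100   read 1 → write _, move ←, go to A
A | _[_]___100   read _ → write 1, move →, go to A
A | _1[_]__100   read _ → write 1, move →, go to A
A | _11[_]_100   read _ → write 1, move →, go to A
A | _111[_]100   read _ → write 1, move →, go to A
A | _1111[1]00   read 1 → write _, move ←, go to A
A | _111[1]_00   read 1 → write _, move ←, go to A
A | _11[1]__00   read 1 → write _, move ←, go to A
A | _1[1]___00   read 1 → write _, move ←, go to A
A | _[1]____00   read 1 → write _, move ←, go to A
A | [_]_____00   read _ → write 1, move →, go to A
A | 1[_]____00   read _ → write 1, move →, go to A
A | 11[_]___00   read _ → write 1, move →, go to A
A | 111[_]__00   read _ → write 1, move →, go to A
A | 1111[_]_00   read _ → write 1, move →, go to A
A | 11111[_]00   read _ → write 1, move →, go to A
A | 111111[0]0
No transition is defined for (A, 0); M halts in state A.

A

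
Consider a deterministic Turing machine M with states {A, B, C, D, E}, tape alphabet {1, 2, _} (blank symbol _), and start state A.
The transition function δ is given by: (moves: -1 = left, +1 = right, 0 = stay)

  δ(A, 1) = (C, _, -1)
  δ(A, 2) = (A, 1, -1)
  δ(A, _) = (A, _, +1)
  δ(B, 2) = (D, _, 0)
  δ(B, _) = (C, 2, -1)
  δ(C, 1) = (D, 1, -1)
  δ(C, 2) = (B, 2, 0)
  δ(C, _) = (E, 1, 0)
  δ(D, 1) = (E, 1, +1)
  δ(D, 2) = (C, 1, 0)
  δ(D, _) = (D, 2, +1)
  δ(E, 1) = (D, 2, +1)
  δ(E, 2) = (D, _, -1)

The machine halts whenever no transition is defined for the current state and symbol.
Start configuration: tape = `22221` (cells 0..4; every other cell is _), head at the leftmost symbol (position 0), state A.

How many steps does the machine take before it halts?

A | __[2]2221   read 2 → write 1, move -1, go to A
A | _[_]12221   read _ → write _, move +1, go to A
A | __[1]2221   read 1 → write _, move -1, go to C
C | _[_]_2221   read _ → write 1, move 0, go to E
E | _[1]_2221   read 1 → write 2, move +1, go to D
D | _2[_]2221   read _ → write 2, move +1, go to D
D | _22[2]221   read 2 → write 1, move 0, go to C
C | _22[1]221   read 1 → write 1, move -1, go to D
D | _2[2]1221   read 2 → write 1, move 0, go to C
C | _2[1]1221   read 1 → write 1, move -1, go to D
D | _[2]11221   read 2 → write 1, move 0, go to C
C | _[1]11221   read 1 → write 1, move -1, go to D
D | [_]111221   read _ → write 2, move +1, go to D
D | 2[1]11221   read 1 → write 1, move +1, go to E
E | 21[1]1221   read 1 → write 2, move +1, go to D
D | 212[1]221   read 1 → write 1, move +1, go to E
E | 2121[2]21   read 2 → write _, move -1, go to D
D | 212[1]_21   read 1 → write 1, move +1, go to E
E | 2121[_]21
M halts after 18 transitions.

18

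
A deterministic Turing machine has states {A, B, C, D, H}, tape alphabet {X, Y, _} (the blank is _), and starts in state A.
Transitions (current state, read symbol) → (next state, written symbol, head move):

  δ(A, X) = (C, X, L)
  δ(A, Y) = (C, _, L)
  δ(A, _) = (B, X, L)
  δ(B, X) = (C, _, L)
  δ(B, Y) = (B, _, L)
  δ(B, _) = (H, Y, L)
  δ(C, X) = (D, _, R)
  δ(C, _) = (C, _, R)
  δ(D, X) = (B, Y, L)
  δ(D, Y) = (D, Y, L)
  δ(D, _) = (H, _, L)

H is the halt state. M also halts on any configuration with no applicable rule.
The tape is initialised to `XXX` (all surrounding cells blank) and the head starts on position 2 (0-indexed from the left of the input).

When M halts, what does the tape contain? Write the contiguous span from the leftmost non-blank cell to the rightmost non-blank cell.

A | XX[X]   read X → write X, move L, go to C
C | X[X]X   read X → write _, move R, go to D
D | X_[X]   read X → write Y, move L, go to B
B | X[_]Y   read _ → write Y, move L, go to H
H | [X]YY
The non-blank tape span at halt is XYY.

XYY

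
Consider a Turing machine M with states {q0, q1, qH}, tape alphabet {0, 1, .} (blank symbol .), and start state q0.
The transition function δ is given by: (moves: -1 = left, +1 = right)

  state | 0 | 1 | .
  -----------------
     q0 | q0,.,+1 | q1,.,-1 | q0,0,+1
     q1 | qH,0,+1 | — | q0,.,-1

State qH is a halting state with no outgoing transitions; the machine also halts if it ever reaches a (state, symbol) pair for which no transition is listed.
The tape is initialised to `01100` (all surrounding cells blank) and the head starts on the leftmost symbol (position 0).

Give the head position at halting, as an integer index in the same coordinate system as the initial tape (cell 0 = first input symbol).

2

state=q0 head=0 tape=.[0]1100   (q0,0)→(q0,.,+1)
state=q0 head=1 tape=..[1]100   (q0,1)→(q1,.,-1)
state=q1 head=0 tape=.[.].100   (q1,.)→(q0,.,-1)
state=q0 head=-1 tape=[.]..100   (q0,.)→(q0,0,+1)
state=q0 head=0 tape=0[.].100   (q0,.)→(q0,0,+1)
state=q0 head=1 tape=00[.]100   (q0,.)→(q0,0,+1)
state=q0 head=2 tape=000[1]00   (q0,1)→(q1,.,-1)
state=q1 head=1 tape=00[0].00   (q1,0)→(qH,0,+1)
state=qH head=2 tape=000[.]00
At halt the head is at cell 2.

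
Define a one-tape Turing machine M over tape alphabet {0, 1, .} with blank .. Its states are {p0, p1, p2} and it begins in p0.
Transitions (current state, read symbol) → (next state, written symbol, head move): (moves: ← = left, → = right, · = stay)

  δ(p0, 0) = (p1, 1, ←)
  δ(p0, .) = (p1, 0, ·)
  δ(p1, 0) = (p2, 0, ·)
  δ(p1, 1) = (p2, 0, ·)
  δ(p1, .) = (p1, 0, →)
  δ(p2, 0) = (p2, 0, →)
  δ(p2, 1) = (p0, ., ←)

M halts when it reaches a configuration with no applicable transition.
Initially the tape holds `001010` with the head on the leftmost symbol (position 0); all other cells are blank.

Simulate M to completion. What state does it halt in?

p0 | ..[0]01010   read 0 → write 1, move ←, go to p1
p1 | .[.]101010   read . → write 0, move →, go to p1
p1 | .0[1]01010   read 1 → write 0, move ·, go to p2
p2 | .0[0]01010   read 0 → write 0, move →, go to p2
p2 | .00[0]1010   read 0 → write 0, move →, go to p2
p2 | .000[1]010   read 1 → write ., move ←, go to p0
p0 | .00[0].010   read 0 → write 1, move ←, go to p1
p1 | .0[0]1.010   read 0 → write 0, move ·, go to p2
p2 | .0[0]1.010   read 0 → write 0, move →, go to p2
p2 | .00[1].010   read 1 → write ., move ←, go to p0
p0 | .0[0]..010   read 0 → write 1, move ←, go to p1
p1 | .[0]1..010   read 0 → write 0, move ·, go to p2
p2 | .[0]1..010   read 0 → write 0, move →, go to p2
p2 | .0[1]..010   read 1 → write ., move ←, go to p0
p0 | .[0]...010   read 0 → write 1, move ←, go to p1
p1 | [.]1...010   read . → write 0, move →, go to p1
p1 | 0[1]...010   read 1 → write 0, move ·, go to p2
p2 | 0[0]...010   read 0 → write 0, move →, go to p2
p2 | 00[.]..010
No transition is defined for (p2, .); M halts in state p2.

p2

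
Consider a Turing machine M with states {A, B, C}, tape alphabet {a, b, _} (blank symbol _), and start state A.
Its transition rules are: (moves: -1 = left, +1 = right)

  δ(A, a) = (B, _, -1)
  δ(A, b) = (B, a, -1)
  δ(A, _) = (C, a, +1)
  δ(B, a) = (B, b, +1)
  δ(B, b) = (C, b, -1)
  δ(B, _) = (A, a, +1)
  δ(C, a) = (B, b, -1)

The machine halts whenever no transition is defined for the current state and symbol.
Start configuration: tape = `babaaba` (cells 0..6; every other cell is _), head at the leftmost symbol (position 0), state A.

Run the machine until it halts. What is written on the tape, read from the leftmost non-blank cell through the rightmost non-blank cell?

bbbbbbba

state=A head=0 tape=_[b]abaaba   (A,b)→(B,a,-1)
state=B head=-1 tape=[_]aabaaba   (B,_)→(A,a,+1)
state=A head=0 tape=a[a]abaaba   (A,a)→(B,_,-1)
state=B head=-1 tape=[a]_abaaba   (B,a)→(B,b,+1)
state=B head=0 tape=b[_]abaaba   (B,_)→(A,a,+1)
state=A head=1 tape=ba[a]baaba   (A,a)→(B,_,-1)
state=B head=0 tape=b[a]_baaba   (B,a)→(B,b,+1)
state=B head=1 tape=bb[_]baaba   (B,_)→(A,a,+1)
state=A head=2 tape=bba[b]aaba   (A,b)→(B,a,-1)
state=B head=1 tape=bb[a]aaaba   (B,a)→(B,b,+1)
state=B head=2 tape=bbb[a]aaba   (B,a)→(B,b,+1)
state=B head=3 tape=bbbb[a]aba   (B,a)→(B,b,+1)
state=B head=4 tape=bbbbb[a]ba   (B,a)→(B,b,+1)
state=B head=5 tape=bbbbbb[b]a   (B,b)→(C,b,-1)
state=C head=4 tape=bbbbb[b]ba
The non-blank tape span at halt is bbbbbbba.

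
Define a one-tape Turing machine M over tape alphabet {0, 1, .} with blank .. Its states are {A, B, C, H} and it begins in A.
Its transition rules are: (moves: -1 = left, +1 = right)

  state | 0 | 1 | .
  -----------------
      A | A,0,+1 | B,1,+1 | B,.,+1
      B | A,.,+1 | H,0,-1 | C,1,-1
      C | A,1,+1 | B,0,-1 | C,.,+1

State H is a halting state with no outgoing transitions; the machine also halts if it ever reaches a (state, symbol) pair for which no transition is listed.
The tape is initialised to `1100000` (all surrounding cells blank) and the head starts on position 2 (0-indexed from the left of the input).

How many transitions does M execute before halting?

23

state=A head=2 tape=11[0]0000....   (A,0)→(A,0,+1)
state=A head=3 tape=110[0]000....   (A,0)→(A,0,+1)
state=A head=4 tape=1100[0]00....   (A,0)→(A,0,+1)
state=A head=5 tape=11000[0]0....   (A,0)→(A,0,+1)
state=A head=6 tape=110000[0]....   (A,0)→(A,0,+1)
state=A head=7 tape=1100000[.]...   (A,.)→(B,.,+1)
state=B head=8 tape=1100000.[.]..   (B,.)→(C,1,-1)
state=C head=7 tape=1100000[.]1..   (C,.)→(C,.,+1)
state=C head=8 tape=1100000.[1]..   (C,1)→(B,0,-1)
state=B head=7 tape=1100000[.]0..   (B,.)→(C,1,-1)
state=C head=6 tape=110000[0]10..   (C,0)→(A,1,+1)
state=A head=7 tape=1100001[1]0..   (A,1)→(B,1,+1)
state=B head=8 tape=11000011[0]..   (B,0)→(A,.,+1)
state=A head=9 tape=11000011.[.].   (A,.)→(B,.,+1)
state=B head=10 tape=11000011..[.]   (B,.)→(C,1,-1)
state=C head=9 tape=11000011.[.]1   (C,.)→(C,.,+1)
state=C head=10 tape=11000011..[1]   (C,1)→(B,0,-1)
state=B head=9 tape=11000011.[.]0   (B,.)→(C,1,-1)
state=C head=8 tape=11000011[.]10   (C,.)→(C,.,+1)
state=C head=9 tape=11000011.[1]0   (C,1)→(B,0,-1)
state=B head=8 tape=11000011[.]00   (B,.)→(C,1,-1)
state=C head=7 tape=1100001[1]100   (C,1)→(B,0,-1)
state=B head=6 tape=110000[1]0100   (B,1)→(H,0,-1)
state=H head=5 tape=11000[0]00100
M halts after 23 transitions.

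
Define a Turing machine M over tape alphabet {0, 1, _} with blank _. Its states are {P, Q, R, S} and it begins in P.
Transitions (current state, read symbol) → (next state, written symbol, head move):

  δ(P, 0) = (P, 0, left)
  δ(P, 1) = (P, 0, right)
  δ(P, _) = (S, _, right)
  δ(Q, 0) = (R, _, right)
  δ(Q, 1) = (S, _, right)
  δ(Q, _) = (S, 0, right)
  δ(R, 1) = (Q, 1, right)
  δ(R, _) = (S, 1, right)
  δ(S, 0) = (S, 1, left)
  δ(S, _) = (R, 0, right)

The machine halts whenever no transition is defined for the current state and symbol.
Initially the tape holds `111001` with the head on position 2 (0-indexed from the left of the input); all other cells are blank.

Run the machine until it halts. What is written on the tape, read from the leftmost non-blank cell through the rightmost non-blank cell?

P | _11[1]001   read 1 → write 0, move right, go to P
P | _110[0]01   read 0 → write 0, move left, go to P
P | _11[0]001   read 0 → write 0, move left, go to P
P | _1[1]0001   read 1 → write 0, move right, go to P
P | _10[0]001   read 0 → write 0, move left, go to P
P | _1[0]0001   read 0 → write 0, move left, go to P
P | _[1]00001   read 1 → write 0, move right, go to P
P | _0[0]0001   read 0 → write 0, move left, go to P
P | _[0]00001   read 0 → write 0, move left, go to P
P | [_]000001   read _ → write _, move right, go to S
S | _[0]00001   read 0 → write 1, move left, go to S
S | [_]100001   read _ → write 0, move right, go to R
R | 0[1]00001   read 1 → write 1, move right, go to Q
Q | 01[0]0001   read 0 → write _, move right, go to R
R | 01_[0]001
The non-blank tape span at halt is 01_0001.

01_0001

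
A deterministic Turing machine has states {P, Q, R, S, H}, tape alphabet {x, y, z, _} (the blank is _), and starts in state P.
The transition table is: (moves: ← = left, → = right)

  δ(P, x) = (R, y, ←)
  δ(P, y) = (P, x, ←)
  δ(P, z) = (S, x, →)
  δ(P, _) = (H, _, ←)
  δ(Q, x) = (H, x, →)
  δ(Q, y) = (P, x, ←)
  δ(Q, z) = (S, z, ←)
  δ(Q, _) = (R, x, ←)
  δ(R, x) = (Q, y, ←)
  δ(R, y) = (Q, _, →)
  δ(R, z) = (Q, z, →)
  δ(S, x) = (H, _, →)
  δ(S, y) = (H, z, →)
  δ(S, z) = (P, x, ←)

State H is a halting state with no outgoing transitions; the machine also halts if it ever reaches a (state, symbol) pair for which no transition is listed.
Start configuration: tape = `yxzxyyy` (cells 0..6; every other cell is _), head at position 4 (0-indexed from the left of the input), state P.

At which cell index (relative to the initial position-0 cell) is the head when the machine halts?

P | yxzx[y]yy   read y → write x, move ←, go to P
P | yxz[x]xyy   read x → write y, move ←, go to R
R | yx[z]yxyy   read z → write z, move →, go to Q
Q | yxz[y]xyy   read y → write x, move ←, go to P
P | yx[z]xxyy   read z → write x, move →, go to S
S | yxx[x]xyy   read x → write _, move →, go to H
H | yxx_[x]yy
At halt the head is at cell 4.

4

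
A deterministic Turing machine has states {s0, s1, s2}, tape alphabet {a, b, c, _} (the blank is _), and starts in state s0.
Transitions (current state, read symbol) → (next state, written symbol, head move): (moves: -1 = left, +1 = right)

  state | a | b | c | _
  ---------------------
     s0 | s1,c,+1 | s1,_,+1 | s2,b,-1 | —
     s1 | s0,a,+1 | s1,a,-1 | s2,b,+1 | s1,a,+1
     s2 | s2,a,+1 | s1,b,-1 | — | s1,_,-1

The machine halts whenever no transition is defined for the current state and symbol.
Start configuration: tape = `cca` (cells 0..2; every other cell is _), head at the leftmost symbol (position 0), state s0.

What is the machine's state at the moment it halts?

state=s0 head=0 tape=__[c]ca_   (s0,c)→(s2,b,-1)
state=s2 head=-1 tape=_[_]bca_   (s2,_)→(s1,_,-1)
state=s1 head=-2 tape=[_]_bca_   (s1,_)→(s1,a,+1)
state=s1 head=-1 tape=a[_]bca_   (s1,_)→(s1,a,+1)
state=s1 head=0 tape=aa[b]ca_   (s1,b)→(s1,a,-1)
state=s1 head=-1 tape=a[a]aca_   (s1,a)→(s0,a,+1)
state=s0 head=0 tape=aa[a]ca_   (s0,a)→(s1,c,+1)
state=s1 head=1 tape=aac[c]a_   (s1,c)→(s2,b,+1)
state=s2 head=2 tape=aacb[a]_   (s2,a)→(s2,a,+1)
state=s2 head=3 tape=aacba[_]   (s2,_)→(s1,_,-1)
state=s1 head=2 tape=aacb[a]_   (s1,a)→(s0,a,+1)
state=s0 head=3 tape=aacba[_]
No transition is defined for (s0, _); M halts in state s0.

s0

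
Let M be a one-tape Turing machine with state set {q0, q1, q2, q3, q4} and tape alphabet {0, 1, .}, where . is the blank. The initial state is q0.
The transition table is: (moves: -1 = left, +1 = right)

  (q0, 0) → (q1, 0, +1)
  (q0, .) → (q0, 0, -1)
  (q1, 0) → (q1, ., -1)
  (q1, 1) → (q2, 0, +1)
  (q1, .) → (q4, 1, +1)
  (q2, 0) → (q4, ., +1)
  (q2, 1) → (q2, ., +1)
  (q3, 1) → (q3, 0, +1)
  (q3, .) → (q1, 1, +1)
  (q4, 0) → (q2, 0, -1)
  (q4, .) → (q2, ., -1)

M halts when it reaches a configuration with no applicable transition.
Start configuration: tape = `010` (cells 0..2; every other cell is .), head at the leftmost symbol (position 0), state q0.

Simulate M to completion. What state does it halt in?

state=q0 head=0 tape=[0]10.   (q0,0)→(q1,0,+1)
state=q1 head=1 tape=0[1]0.   (q1,1)→(q2,0,+1)
state=q2 head=2 tape=00[0].   (q2,0)→(q4,.,+1)
state=q4 head=3 tape=00.[.]   (q4,.)→(q2,.,-1)
state=q2 head=2 tape=00[.].
No transition is defined for (q2, .); M halts in state q2.

q2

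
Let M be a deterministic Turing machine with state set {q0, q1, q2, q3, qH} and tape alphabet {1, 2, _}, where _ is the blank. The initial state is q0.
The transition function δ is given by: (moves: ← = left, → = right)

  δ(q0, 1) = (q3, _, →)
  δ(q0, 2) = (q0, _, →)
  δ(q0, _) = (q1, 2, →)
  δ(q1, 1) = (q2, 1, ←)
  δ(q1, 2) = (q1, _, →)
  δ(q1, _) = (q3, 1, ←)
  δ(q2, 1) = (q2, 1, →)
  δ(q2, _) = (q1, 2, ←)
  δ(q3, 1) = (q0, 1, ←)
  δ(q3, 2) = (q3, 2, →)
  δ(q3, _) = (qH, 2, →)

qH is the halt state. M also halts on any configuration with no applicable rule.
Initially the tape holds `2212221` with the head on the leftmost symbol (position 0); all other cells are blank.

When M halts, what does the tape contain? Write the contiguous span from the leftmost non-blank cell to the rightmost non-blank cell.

22__2

state=q0 head=0 tape=[2]212221__   (q0,2)→(q0,_,→)
state=q0 head=1 tape=_[2]12221__   (q0,2)→(q0,_,→)
state=q0 head=2 tape=__[1]2221__   (q0,1)→(q3,_,→)
state=q3 head=3 tape=___[2]221__   (q3,2)→(q3,2,→)
state=q3 head=4 tape=___2[2]21__   (q3,2)→(q3,2,→)
state=q3 head=5 tape=___22[2]1__   (q3,2)→(q3,2,→)
state=q3 head=6 tape=___222[1]__   (q3,1)→(q0,1,←)
state=q0 head=5 tape=___22[2]1__   (q0,2)→(q0,_,→)
state=q0 head=6 tape=___22_[1]__   (q0,1)→(q3,_,→)
state=q3 head=7 tape=___22__[_]_   (q3,_)→(qH,2,→)
state=qH head=8 tape=___22__2[_]
The non-blank tape span at halt is 22__2.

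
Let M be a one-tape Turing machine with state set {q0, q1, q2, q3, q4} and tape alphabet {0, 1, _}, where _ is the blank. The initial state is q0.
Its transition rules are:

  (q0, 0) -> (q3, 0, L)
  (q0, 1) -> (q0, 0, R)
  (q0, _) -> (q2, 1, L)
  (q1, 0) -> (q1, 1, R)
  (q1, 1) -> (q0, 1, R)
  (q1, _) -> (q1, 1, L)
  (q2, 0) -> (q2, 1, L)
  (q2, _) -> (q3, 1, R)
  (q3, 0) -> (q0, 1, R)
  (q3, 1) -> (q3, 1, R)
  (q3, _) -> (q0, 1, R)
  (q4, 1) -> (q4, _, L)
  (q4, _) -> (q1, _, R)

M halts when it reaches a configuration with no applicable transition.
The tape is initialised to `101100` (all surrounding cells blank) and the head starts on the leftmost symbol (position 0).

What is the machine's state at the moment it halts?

q0 | [1]01100_   read 1 → write 0, move R, go to q0
q0 | 0[0]1100_   read 0 → write 0, move L, go to q3
q3 | [0]01100_   read 0 → write 1, move R, go to q0
q0 | 1[0]1100_   read 0 → write 0, move L, go to q3
q3 | [1]01100_   read 1 → write 1, move R, go to q3
q3 | 1[0]1100_   read 0 → write 1, move R, go to q0
q0 | 11[1]100_   read 1 → write 0, move R, go to q0
q0 | 110[1]00_   read 1 → write 0, move R, go to q0
q0 | 1100[0]0_   read 0 → write 0, move L, go to q3
q3 | 110[0]00_   read 0 → write 1, move R, go to q0
q0 | 1101[0]0_   read 0 → write 0, move L, go to q3
q3 | 110[1]00_   read 1 → write 1, move R, go to q3
q3 | 1101[0]0_   read 0 → write 1, move R, go to q0
q0 | 11011[0]_   read 0 → write 0, move L, go to q3
q3 | 1101[1]0_   read 1 → write 1, move R, go to q3
q3 | 11011[0]_   read 0 → write 1, move R, go to q0
q0 | 110111[_]   read _ → write 1, move L, go to q2
q2 | 11011[1]1
No transition is defined for (q2, 1); M halts in state q2.

q2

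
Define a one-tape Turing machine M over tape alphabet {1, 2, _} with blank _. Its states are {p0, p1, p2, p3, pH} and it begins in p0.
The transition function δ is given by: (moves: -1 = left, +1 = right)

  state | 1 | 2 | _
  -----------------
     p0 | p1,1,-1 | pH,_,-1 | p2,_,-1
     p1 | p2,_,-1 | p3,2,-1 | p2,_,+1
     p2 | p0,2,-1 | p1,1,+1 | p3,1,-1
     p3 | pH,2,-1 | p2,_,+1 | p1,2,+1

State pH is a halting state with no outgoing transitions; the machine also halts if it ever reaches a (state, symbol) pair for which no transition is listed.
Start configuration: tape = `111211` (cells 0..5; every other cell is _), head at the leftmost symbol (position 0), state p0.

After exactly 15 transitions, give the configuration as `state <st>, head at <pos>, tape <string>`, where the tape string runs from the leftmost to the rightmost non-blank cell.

state=p0 head=0 tape=___[1]11211   (p0,1)→(p1,1,-1)
state=p1 head=-1 tape=__[_]111211   (p1,_)→(p2,_,+1)
state=p2 head=0 tape=___[1]11211   (p2,1)→(p0,2,-1)
state=p0 head=-1 tape=__[_]211211   (p0,_)→(p2,_,-1)
state=p2 head=-2 tape=_[_]_211211   (p2,_)→(p3,1,-1)
state=p3 head=-3 tape=[_]1_211211   (p3,_)→(p1,2,+1)
state=p1 head=-2 tape=2[1]_211211   (p1,1)→(p2,_,-1)
state=p2 head=-3 tape=[2]__211211   (p2,2)→(p1,1,+1)
state=p1 head=-2 tape=1[_]_211211   (p1,_)→(p2,_,+1)
state=p2 head=-1 tape=1_[_]211211   (p2,_)→(p3,1,-1)
state=p3 head=-2 tape=1[_]1211211   (p3,_)→(p1,2,+1)
state=p1 head=-1 tape=12[1]211211   (p1,1)→(p2,_,-1)
state=p2 head=-2 tape=1[2]_211211   (p2,2)→(p1,1,+1)
state=p1 head=-1 tape=11[_]211211   (p1,_)→(p2,_,+1)
state=p2 head=0 tape=11_[2]11211   (p2,2)→(p1,1,+1)
state=p1 head=1 tape=11_1[1]1211
After 15 steps: state p1, head at 1, tape 11_111211.

state p1, head at 1, tape 11_111211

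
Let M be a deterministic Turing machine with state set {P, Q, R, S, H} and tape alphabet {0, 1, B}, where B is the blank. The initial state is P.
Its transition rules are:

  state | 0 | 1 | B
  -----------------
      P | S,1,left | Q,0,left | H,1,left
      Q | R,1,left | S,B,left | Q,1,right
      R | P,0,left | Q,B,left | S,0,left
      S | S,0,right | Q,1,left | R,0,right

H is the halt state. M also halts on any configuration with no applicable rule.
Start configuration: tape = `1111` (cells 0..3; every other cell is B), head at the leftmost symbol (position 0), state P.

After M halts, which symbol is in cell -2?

1

P | BBBBB[1]111   read 1 → write 0, move left, go to Q
Q | BBBB[B]0111   read B → write 1, move right, go to Q
Q | BBBB1[0]111   read 0 → write 1, move left, go to R
R | BBBB[1]1111   read 1 → write B, move left, go to Q
Q | BBB[B]B1111   read B → write 1, move right, go to Q
Q | BBB1[B]1111   read B → write 1, move right, go to Q
Q | BBB11[1]111   read 1 → write B, move left, go to S
S | BBB1[1]B111   read 1 → write 1, move left, go to Q
Q | BBB[1]1B111   read 1 → write B, move left, go to S
S | BB[B]B1B111   read B → write 0, move right, go to R
R | BB0[B]1B111   read B → write 0, move left, go to S
S | BB[0]01B111   read 0 → write 0, move right, go to S
S | BB0[0]1B111   read 0 → write 0, move right, go to S
S | BB00[1]B111   read 1 → write 1, move left, go to Q
Q | BB0[0]1B111   read 0 → write 1, move left, go to R
R | BB[0]11B111   read 0 → write 0, move left, go to P
P | B[B]011B111   read B → write 1, move left, go to H
H | [B]1011B111
Cell -2 holds 1 when M halts.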